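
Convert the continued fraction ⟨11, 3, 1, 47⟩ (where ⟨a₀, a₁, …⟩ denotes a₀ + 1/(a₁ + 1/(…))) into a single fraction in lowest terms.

2149/191

Build up convergents one term at a time:
a_0 = 11: 11/1
a_1 = 3: 34/3
a_2 = 1: 45/4
a_3 = 47: 2149/191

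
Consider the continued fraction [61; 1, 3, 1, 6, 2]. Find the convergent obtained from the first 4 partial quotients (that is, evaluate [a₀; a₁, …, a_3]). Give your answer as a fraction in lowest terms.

Start with 1.
3 + 1/(1/1) = 3 + 1/1 = 4/1
1 + 1/(4/1) = 1 + 1/4 = 5/4
61 + 1/(5/4) = 61 + 4/5 = 309/5

309/5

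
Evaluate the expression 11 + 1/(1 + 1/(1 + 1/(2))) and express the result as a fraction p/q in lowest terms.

Start with 2.
1 + 1/(2/1) = 1 + 1/2 = 3/2
1 + 1/(3/2) = 1 + 2/3 = 5/3
11 + 1/(5/3) = 11 + 3/5 = 58/5

58/5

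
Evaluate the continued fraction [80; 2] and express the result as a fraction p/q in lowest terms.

161/2

Start with 2.
80 + 1/(2/1) = 80 + 1/2 = 161/2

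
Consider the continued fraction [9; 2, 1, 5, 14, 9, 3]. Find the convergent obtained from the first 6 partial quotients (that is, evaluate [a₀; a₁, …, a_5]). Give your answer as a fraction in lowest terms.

20445/2186

a_0 = 9: 9/1
a_1 = 2: 19/2
a_2 = 1: 28/3
a_3 = 5: 159/17
a_4 = 14: 2254/241
a_5 = 9: 20445/2186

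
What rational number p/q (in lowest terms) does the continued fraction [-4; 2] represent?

a_0 = -4: -4/1
a_1 = 2: -7/2

-7/2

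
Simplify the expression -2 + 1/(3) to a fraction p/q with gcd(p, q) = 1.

-5/3

Work from the innermost term outward:
Start with 3.
-2 + 1/(3/1) = -2 + 1/3 = -5/3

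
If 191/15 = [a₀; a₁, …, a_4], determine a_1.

1

Run the Euclidean algorithm, recording each quotient:
⌊191/15⌋ = 12, remainder 11
⌊15/11⌋ = 1, remainder 4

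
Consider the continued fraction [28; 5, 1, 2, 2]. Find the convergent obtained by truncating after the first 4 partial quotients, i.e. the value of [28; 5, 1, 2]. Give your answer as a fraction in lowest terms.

479/17

a_0 = 28: 28/1
a_1 = 5: 141/5
a_2 = 1: 169/6
a_3 = 2: 479/17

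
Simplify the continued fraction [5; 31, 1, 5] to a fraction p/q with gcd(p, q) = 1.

961/191

Start with 5.
1 + 1/(5/1) = 1 + 1/5 = 6/5
31 + 1/(6/5) = 31 + 5/6 = 191/6
5 + 1/(191/6) = 5 + 6/191 = 961/191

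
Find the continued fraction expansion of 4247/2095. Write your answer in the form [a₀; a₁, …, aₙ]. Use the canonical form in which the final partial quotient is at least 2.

4247 ÷ 2095 → quotient 2, remainder 57
2095 ÷ 57 → quotient 36, remainder 43
57 ÷ 43 → quotient 1, remainder 14
43 ÷ 14 → quotient 3, remainder 1
14 ÷ 1 → quotient 14, remainder 0

[2; 36, 1, 3, 14]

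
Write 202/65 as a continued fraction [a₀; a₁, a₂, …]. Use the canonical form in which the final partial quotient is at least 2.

[3; 9, 3, 2]

⌊202/65⌋ = 3, remainder 7
⌊65/7⌋ = 9, remainder 2
⌊7/2⌋ = 3, remainder 1
⌊2/1⌋ = 2, remainder 0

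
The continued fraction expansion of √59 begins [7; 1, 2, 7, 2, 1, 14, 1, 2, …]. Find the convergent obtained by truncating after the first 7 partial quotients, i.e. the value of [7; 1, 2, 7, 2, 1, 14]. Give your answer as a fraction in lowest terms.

7781/1013

Start with 14.
1 + 1/(14/1) = 1 + 1/14 = 15/14
2 + 1/(15/14) = 2 + 14/15 = 44/15
7 + 1/(44/15) = 7 + 15/44 = 323/44
2 + 1/(323/44) = 2 + 44/323 = 690/323
1 + 1/(690/323) = 1 + 323/690 = 1013/690
7 + 1/(1013/690) = 7 + 690/1013 = 7781/1013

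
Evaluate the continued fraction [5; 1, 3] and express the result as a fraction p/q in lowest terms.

Start with 3.
1 + 1/(3/1) = 1 + 1/3 = 4/3
5 + 1/(4/3) = 5 + 3/4 = 23/4

23/4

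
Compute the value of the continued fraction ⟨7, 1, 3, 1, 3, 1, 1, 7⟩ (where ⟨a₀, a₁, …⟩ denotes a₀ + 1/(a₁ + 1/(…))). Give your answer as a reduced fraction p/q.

2532/325

Starting at the tail and folding back:
Start with 7.
1 + 1/(7/1) = 1 + 1/7 = 8/7
1 + 1/(8/7) = 1 + 7/8 = 15/8
3 + 1/(15/8) = 3 + 8/15 = 53/15
1 + 1/(53/15) = 1 + 15/53 = 68/53
3 + 1/(68/53) = 3 + 53/68 = 257/68
1 + 1/(257/68) = 1 + 68/257 = 325/257
7 + 1/(325/257) = 7 + 257/325 = 2532/325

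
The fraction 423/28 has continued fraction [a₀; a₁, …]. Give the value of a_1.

423 = 15·28 + 3, so a_0 = 15
28 = 9·3 + 1, so a_1 = 9

9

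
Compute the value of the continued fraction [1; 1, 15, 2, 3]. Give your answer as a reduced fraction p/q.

a_0 = 1: 1/1
a_1 = 1: 2/1
a_2 = 15: 31/16
a_3 = 2: 64/33
a_4 = 3: 223/115

223/115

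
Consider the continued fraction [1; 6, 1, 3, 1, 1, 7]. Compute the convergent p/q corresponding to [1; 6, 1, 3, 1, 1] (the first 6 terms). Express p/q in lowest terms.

Start with 1.
1 + 1/(1/1) = 1 + 1/1 = 2/1
3 + 1/(2/1) = 3 + 1/2 = 7/2
1 + 1/(7/2) = 1 + 2/7 = 9/7
6 + 1/(9/7) = 6 + 7/9 = 61/9
1 + 1/(61/9) = 1 + 9/61 = 70/61

70/61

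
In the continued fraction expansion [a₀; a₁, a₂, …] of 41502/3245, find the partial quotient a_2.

⌊41502/3245⌋ = 12, remainder 2562
⌊3245/2562⌋ = 1, remainder 683
⌊2562/683⌋ = 3, remainder 513

3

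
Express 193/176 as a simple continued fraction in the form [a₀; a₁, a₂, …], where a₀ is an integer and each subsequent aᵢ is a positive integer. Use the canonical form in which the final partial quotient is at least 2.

Apply division with remainder until the remainder is 0:
193 = 1·176 + 17, so a_0 = 1
176 = 10·17 + 6, so a_1 = 10
17 = 2·6 + 5, so a_2 = 2
6 = 1·5 + 1, so a_3 = 1
5 = 5·1 + 0, so a_4 = 5

[1; 10, 2, 1, 5]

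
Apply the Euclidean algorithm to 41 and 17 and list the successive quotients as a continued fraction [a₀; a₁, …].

Repeatedly divide and take the remainder:
41 = 2·17 + 7, so a_0 = 2
17 = 2·7 + 3, so a_1 = 2
7 = 2·3 + 1, so a_2 = 2
3 = 3·1 + 0, so a_3 = 3

[2; 2, 2, 3]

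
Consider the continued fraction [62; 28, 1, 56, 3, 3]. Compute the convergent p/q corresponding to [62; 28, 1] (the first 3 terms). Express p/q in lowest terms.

1799/29

a_0 = 62: 62/1
a_1 = 28: 1737/28
a_2 = 1: 1799/29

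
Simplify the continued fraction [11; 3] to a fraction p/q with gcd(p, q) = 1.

Compute successive convergents:
a_0 = 11: 11/1
a_1 = 3: 34/3

34/3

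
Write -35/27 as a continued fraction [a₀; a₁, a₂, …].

[-2; 1, 2, 2, 1, 2]

-35 = -2·27 + 19, so a_0 = -2
27 = 1·19 + 8, so a_1 = 1
19 = 2·8 + 3, so a_2 = 2
8 = 2·3 + 2, so a_3 = 2
3 = 1·2 + 1, so a_4 = 1
2 = 2·1 + 0, so a_5 = 2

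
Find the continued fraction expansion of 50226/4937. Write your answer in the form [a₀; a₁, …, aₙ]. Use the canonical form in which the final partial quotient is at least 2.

Run the Euclidean algorithm, recording each quotient:
50226 ÷ 4937 → quotient 10, remainder 856
4937 ÷ 856 → quotient 5, remainder 657
856 ÷ 657 → quotient 1, remainder 199
657 ÷ 199 → quotient 3, remainder 60
199 ÷ 60 → quotient 3, remainder 19
60 ÷ 19 → quotient 3, remainder 3
19 ÷ 3 → quotient 6, remainder 1
3 ÷ 1 → quotient 3, remainder 0

[10; 5, 1, 3, 3, 3, 6, 3]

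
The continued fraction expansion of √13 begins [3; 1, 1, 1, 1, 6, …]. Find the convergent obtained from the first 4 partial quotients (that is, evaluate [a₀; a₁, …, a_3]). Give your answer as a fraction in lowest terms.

a_0 = 3: 3/1
a_1 = 1: 4/1
a_2 = 1: 7/2
a_3 = 1: 11/3

11/3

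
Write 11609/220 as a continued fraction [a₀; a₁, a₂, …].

Repeatedly divide and take the remainder:
⌊11609/220⌋ = 52, remainder 169
⌊220/169⌋ = 1, remainder 51
⌊169/51⌋ = 3, remainder 16
⌊51/16⌋ = 3, remainder 3
⌊16/3⌋ = 5, remainder 1
⌊3/1⌋ = 3, remainder 0

[52; 1, 3, 3, 5, 3]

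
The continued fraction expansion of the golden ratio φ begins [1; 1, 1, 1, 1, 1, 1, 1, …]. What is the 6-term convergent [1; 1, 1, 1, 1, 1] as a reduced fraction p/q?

13/8

Use the convergent recurrence hₖ = aₖ·hₖ₋₁ + hₖ₋₂ (and likewise for the denominators kₖ):
a_0 = 1: 1/1
a_1 = 1: 2/1
a_2 = 1: 3/2
a_3 = 1: 5/3
a_4 = 1: 8/5
a_5 = 1: 13/8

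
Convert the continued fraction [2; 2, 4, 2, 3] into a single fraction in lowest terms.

Work from the innermost term outward:
Start with 3.
2 + 1/(3/1) = 2 + 1/3 = 7/3
4 + 1/(7/3) = 4 + 3/7 = 31/7
2 + 1/(31/7) = 2 + 7/31 = 69/31
2 + 1/(69/31) = 2 + 31/69 = 169/69

169/69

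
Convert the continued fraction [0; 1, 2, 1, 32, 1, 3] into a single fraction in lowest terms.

Start with 3.
1 + 1/(3/1) = 1 + 1/3 = 4/3
32 + 1/(4/3) = 32 + 3/4 = 131/4
1 + 1/(131/4) = 1 + 4/131 = 135/131
2 + 1/(135/131) = 2 + 131/135 = 401/135
1 + 1/(401/135) = 1 + 135/401 = 536/401
0 + 1/(536/401) = 0 + 401/536 = 401/536

401/536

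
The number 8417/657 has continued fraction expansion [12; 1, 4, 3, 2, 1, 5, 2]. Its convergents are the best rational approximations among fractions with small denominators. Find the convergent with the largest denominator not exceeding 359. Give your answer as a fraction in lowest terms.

3869/302

a_0 = 12: 12/1  (≤ bound)
a_1 = 1: 13/1  (≤ bound)
a_2 = 4: 64/5  (≤ bound)
a_3 = 3: 205/16  (≤ bound)
a_4 = 2: 474/37  (≤ bound)
a_5 = 1: 679/53  (≤ bound)
a_6 = 5: 3869/302  (≤ bound)
a_7 = 2: 8417/657  (> 359, stop)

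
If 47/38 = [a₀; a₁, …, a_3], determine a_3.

2

47 ÷ 38 → quotient 1, remainder 9
38 ÷ 9 → quotient 4, remainder 2
9 ÷ 2 → quotient 4, remainder 1
2 ÷ 1 → quotient 2, remainder 0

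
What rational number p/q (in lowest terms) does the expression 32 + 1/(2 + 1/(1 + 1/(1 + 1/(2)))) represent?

Work from the innermost term outward:
Start with 2.
1 + 1/(2/1) = 1 + 1/2 = 3/2
1 + 1/(3/2) = 1 + 2/3 = 5/3
2 + 1/(5/3) = 2 + 3/5 = 13/5
32 + 1/(13/5) = 32 + 5/13 = 421/13

421/13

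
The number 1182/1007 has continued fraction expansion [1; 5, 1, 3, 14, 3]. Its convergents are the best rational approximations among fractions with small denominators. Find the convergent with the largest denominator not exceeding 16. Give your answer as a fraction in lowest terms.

7/6

a_0 = 1: 1/1  (≤ bound)
a_1 = 5: 6/5  (≤ bound)
a_2 = 1: 7/6  (≤ bound)
a_3 = 3: 27/23  (> 16, stop)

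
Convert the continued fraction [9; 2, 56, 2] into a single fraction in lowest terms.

a_0 = 9: 9/1
a_1 = 2: 19/2
a_2 = 56: 1073/113
a_3 = 2: 2165/228

2165/228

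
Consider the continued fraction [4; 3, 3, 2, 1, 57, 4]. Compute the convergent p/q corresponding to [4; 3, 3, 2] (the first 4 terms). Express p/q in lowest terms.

Collapse the nested fraction from the inside out:
Start with 2.
3 + 1/(2/1) = 3 + 1/2 = 7/2
3 + 1/(7/2) = 3 + 2/7 = 23/7
4 + 1/(23/7) = 4 + 7/23 = 99/23

99/23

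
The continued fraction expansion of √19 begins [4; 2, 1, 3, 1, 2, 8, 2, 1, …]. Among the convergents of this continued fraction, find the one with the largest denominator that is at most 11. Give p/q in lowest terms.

List convergents until the denominator exceeds the bound:
a_0 = 4: 4/1  (≤ bound)
a_1 = 2: 9/2  (≤ bound)
a_2 = 1: 13/3  (≤ bound)
a_3 = 3: 48/11  (≤ bound)
a_4 = 1: 61/14  (> 11, stop)

48/11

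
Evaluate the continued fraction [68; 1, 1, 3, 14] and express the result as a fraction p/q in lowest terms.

Build up convergents one term at a time:
a_0 = 68: 68/1
a_1 = 1: 69/1
a_2 = 1: 137/2
a_3 = 3: 480/7
a_4 = 14: 6857/100

6857/100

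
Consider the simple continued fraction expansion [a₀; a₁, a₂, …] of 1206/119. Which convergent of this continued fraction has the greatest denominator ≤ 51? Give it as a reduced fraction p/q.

List convergents until the denominator exceeds the bound:
a_0 = 10: 10/1  (≤ bound)
a_1 = 7: 71/7  (≤ bound)
a_2 = 2: 152/15  (≤ bound)
a_3 = 3: 527/52  (> 51, stop)

152/15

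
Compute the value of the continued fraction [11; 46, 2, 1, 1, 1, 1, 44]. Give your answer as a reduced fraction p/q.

296513/26903

Start with 44.
1 + 1/(44/1) = 1 + 1/44 = 45/44
1 + 1/(45/44) = 1 + 44/45 = 89/45
1 + 1/(89/45) = 1 + 45/89 = 134/89
1 + 1/(134/89) = 1 + 89/134 = 223/134
2 + 1/(223/134) = 2 + 134/223 = 580/223
46 + 1/(580/223) = 46 + 223/580 = 26903/580
11 + 1/(26903/580) = 11 + 580/26903 = 296513/26903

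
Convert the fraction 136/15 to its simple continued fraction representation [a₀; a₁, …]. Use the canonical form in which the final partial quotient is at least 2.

Run the Euclidean algorithm, recording each quotient:
⌊136/15⌋ = 9, remainder 1
⌊15/1⌋ = 15, remainder 0

[9; 15]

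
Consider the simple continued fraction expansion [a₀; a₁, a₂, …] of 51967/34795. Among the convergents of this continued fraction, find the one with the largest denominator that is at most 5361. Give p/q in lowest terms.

a_0 = 1: 1/1  (≤ bound)
a_1 = 2: 3/2  (≤ bound)
a_2 = 38: 115/77  (≤ bound)
a_3 = 13: 1498/1003  (≤ bound)
a_4 = 3: 4609/3086  (≤ bound)
a_5 = 1: 6107/4089  (≤ bound)
a_6 = 3: 22930/15353  (> 5361, stop)

6107/4089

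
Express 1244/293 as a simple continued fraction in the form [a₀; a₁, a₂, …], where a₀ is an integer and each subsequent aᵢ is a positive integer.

[4; 4, 14, 2, 2]

Apply division with remainder until the remainder is 0:
1244 ÷ 293 → quotient 4, remainder 72
293 ÷ 72 → quotient 4, remainder 5
72 ÷ 5 → quotient 14, remainder 2
5 ÷ 2 → quotient 2, remainder 1
2 ÷ 1 → quotient 2, remainder 0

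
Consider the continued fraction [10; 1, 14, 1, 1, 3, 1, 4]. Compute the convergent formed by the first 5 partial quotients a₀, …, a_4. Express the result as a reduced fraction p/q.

a_0 = 10: 10/1
a_1 = 1: 11/1
a_2 = 14: 164/15
a_3 = 1: 175/16
a_4 = 1: 339/31

339/31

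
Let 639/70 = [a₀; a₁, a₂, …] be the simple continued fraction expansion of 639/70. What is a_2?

1

639 = 9·70 + 9, so a_0 = 9
70 = 7·9 + 7, so a_1 = 7
9 = 1·7 + 2, so a_2 = 1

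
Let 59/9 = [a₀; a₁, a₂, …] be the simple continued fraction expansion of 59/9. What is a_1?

59 = 6·9 + 5, so a_0 = 6
9 = 1·5 + 4, so a_1 = 1

1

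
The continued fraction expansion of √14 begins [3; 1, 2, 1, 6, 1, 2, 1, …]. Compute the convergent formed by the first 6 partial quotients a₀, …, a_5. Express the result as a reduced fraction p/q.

116/31

Starting at the tail and folding back:
Start with 1.
6 + 1/(1/1) = 6 + 1/1 = 7/1
1 + 1/(7/1) = 1 + 1/7 = 8/7
2 + 1/(8/7) = 2 + 7/8 = 23/8
1 + 1/(23/8) = 1 + 8/23 = 31/23
3 + 1/(31/23) = 3 + 23/31 = 116/31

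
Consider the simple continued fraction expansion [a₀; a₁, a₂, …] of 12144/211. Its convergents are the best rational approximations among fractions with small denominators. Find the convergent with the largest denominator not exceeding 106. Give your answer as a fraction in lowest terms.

List convergents until the denominator exceeds the bound:
a_0 = 57: 57/1  (≤ bound)
a_1 = 1: 58/1  (≤ bound)
a_2 = 1: 115/2  (≤ bound)
a_3 = 4: 518/9  (≤ bound)
a_4 = 11: 5813/101  (≤ bound)
a_5 = 2: 12144/211  (> 106, stop)

5813/101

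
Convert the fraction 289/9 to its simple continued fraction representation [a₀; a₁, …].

[32; 9]

Run the Euclidean algorithm, recording each quotient:
⌊289/9⌋ = 32, remainder 1
⌊9/1⌋ = 9, remainder 0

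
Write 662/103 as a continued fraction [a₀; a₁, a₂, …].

[6; 2, 2, 1, 14]

662 = 6·103 + 44, so a_0 = 6
103 = 2·44 + 15, so a_1 = 2
44 = 2·15 + 14, so a_2 = 2
15 = 1·14 + 1, so a_3 = 1
14 = 14·1 + 0, so a_4 = 14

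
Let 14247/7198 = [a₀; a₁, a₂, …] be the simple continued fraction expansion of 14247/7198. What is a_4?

4

14247 = 1·7198 + 7049, so a_0 = 1
7198 = 1·7049 + 149, so a_1 = 1
7049 = 47·149 + 46, so a_2 = 47
149 = 3·46 + 11, so a_3 = 3
46 = 4·11 + 2, so a_4 = 4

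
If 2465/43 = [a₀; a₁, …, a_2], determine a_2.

14

2465 = 57·43 + 14, so a_0 = 57
43 = 3·14 + 1, so a_1 = 3
14 = 14·1 + 0, so a_2 = 14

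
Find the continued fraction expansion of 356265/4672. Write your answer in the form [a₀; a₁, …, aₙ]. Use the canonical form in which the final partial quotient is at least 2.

⌊356265/4672⌋ = 76, remainder 1193
⌊4672/1193⌋ = 3, remainder 1093
⌊1193/1093⌋ = 1, remainder 100
⌊1093/100⌋ = 10, remainder 93
⌊100/93⌋ = 1, remainder 7
⌊93/7⌋ = 13, remainder 2
⌊7/2⌋ = 3, remainder 1
⌊2/1⌋ = 2, remainder 0

[76; 3, 1, 10, 1, 13, 3, 2]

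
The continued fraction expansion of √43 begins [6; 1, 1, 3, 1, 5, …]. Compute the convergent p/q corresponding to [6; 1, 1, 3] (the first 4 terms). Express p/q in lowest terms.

46/7

Use the convergent recurrence hₖ = aₖ·hₖ₋₁ + hₖ₋₂ (and likewise for the denominators kₖ):
a_0 = 6: 6/1
a_1 = 1: 7/1
a_2 = 1: 13/2
a_3 = 3: 46/7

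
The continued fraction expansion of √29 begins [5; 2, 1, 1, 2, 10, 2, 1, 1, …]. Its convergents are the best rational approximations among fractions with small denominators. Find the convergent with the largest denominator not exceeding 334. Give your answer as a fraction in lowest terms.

1524/283

a_0 = 5: 5/1  (≤ bound)
a_1 = 2: 11/2  (≤ bound)
a_2 = 1: 16/3  (≤ bound)
a_3 = 1: 27/5  (≤ bound)
a_4 = 2: 70/13  (≤ bound)
a_5 = 10: 727/135  (≤ bound)
a_6 = 2: 1524/283  (≤ bound)
a_7 = 1: 2251/418  (> 334, stop)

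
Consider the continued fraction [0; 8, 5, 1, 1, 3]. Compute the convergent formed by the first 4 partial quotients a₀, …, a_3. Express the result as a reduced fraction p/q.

6/49

Collapse the nested fraction from the inside out:
Start with 1.
5 + 1/(1/1) = 5 + 1/1 = 6/1
8 + 1/(6/1) = 8 + 1/6 = 49/6
0 + 1/(49/6) = 0 + 6/49 = 6/49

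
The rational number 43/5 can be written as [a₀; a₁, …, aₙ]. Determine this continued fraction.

Repeatedly divide and take the remainder:
⌊43/5⌋ = 8, remainder 3
⌊5/3⌋ = 1, remainder 2
⌊3/2⌋ = 1, remainder 1
⌊2/1⌋ = 2, remainder 0

[8; 1, 1, 2]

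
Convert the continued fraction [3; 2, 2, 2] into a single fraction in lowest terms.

41/12

Start with 2.
2 + 1/(2/1) = 2 + 1/2 = 5/2
2 + 1/(5/2) = 2 + 2/5 = 12/5
3 + 1/(12/5) = 3 + 5/12 = 41/12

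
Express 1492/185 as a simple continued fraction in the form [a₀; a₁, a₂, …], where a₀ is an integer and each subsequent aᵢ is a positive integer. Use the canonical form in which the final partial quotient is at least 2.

[8; 15, 2, 2, 2]

⌊1492/185⌋ = 8, remainder 12
⌊185/12⌋ = 15, remainder 5
⌊12/5⌋ = 2, remainder 2
⌊5/2⌋ = 2, remainder 1
⌊2/1⌋ = 2, remainder 0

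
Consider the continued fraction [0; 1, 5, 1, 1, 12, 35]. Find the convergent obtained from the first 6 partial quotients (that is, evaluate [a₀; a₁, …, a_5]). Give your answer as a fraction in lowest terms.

138/163

Build up convergents one term at a time:
a_0 = 0: 0/1
a_1 = 1: 1/1
a_2 = 5: 5/6
a_3 = 1: 6/7
a_4 = 1: 11/13
a_5 = 12: 138/163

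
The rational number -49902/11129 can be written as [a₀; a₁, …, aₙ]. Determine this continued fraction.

Run the Euclidean algorithm, recording each quotient:
-49902 = -5·11129 + 5743, so a_0 = -5
11129 = 1·5743 + 5386, so a_1 = 1
5743 = 1·5386 + 357, so a_2 = 1
5386 = 15·357 + 31, so a_3 = 15
357 = 11·31 + 16, so a_4 = 11
31 = 1·16 + 15, so a_5 = 1
16 = 1·15 + 1, so a_6 = 1
15 = 15·1 + 0, so a_7 = 15

[-5; 1, 1, 15, 11, 1, 1, 15]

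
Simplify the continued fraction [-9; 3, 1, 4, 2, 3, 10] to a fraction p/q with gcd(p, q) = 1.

-13037/1492

a_0 = -9: -9/1
a_1 = 3: -26/3
a_2 = 1: -35/4
a_3 = 4: -166/19
a_4 = 2: -367/42
a_5 = 3: -1267/145
a_6 = 10: -13037/1492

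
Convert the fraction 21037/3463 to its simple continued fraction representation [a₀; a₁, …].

Repeatedly divide and take the remainder:
21037 ÷ 3463 → quotient 6, remainder 259
3463 ÷ 259 → quotient 13, remainder 96
259 ÷ 96 → quotient 2, remainder 67
96 ÷ 67 → quotient 1, remainder 29
67 ÷ 29 → quotient 2, remainder 9
29 ÷ 9 → quotient 3, remainder 2
9 ÷ 2 → quotient 4, remainder 1
2 ÷ 1 → quotient 2, remainder 0

[6; 13, 2, 1, 2, 3, 4, 2]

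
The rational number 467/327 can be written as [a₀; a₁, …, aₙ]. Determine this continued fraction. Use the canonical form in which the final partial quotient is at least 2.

[1; 2, 2, 1, 46]

467 = 1·327 + 140, so a_0 = 1
327 = 2·140 + 47, so a_1 = 2
140 = 2·47 + 46, so a_2 = 2
47 = 1·46 + 1, so a_3 = 1
46 = 46·1 + 0, so a_4 = 46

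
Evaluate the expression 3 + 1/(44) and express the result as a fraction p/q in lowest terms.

133/44

a_0 = 3: 3/1
a_1 = 44: 133/44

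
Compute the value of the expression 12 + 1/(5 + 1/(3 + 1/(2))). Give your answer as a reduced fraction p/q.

451/37

Work from the innermost term outward:
Start with 2.
3 + 1/(2/1) = 3 + 1/2 = 7/2
5 + 1/(7/2) = 5 + 2/7 = 37/7
12 + 1/(37/7) = 12 + 7/37 = 451/37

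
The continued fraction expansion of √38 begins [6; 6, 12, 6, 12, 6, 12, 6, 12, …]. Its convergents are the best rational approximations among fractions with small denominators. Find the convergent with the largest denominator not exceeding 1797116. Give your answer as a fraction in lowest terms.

List convergents until the denominator exceeds the bound:
a_0 = 6: 6/1  (≤ bound)
a_1 = 6: 37/6  (≤ bound)
a_2 = 12: 450/73  (≤ bound)
a_3 = 6: 2737/444  (≤ bound)
a_4 = 12: 33294/5401  (≤ bound)
a_5 = 6: 202501/32850  (≤ bound)
a_6 = 12: 2463306/399601  (≤ bound)
a_7 = 6: 14982337/2430456  (> 1797116, stop)

2463306/399601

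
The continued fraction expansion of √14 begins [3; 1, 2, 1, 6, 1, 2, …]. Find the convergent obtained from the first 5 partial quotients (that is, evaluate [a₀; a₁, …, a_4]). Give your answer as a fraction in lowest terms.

101/27

Collapse the nested fraction from the inside out:
Start with 6.
1 + 1/(6/1) = 1 + 1/6 = 7/6
2 + 1/(7/6) = 2 + 6/7 = 20/7
1 + 1/(20/7) = 1 + 7/20 = 27/20
3 + 1/(27/20) = 3 + 20/27 = 101/27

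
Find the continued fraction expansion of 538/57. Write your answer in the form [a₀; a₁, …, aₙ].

[9; 2, 3, 1, 1, 3]

⌊538/57⌋ = 9, remainder 25
⌊57/25⌋ = 2, remainder 7
⌊25/7⌋ = 3, remainder 4
⌊7/4⌋ = 1, remainder 3
⌊4/3⌋ = 1, remainder 1
⌊3/1⌋ = 3, remainder 0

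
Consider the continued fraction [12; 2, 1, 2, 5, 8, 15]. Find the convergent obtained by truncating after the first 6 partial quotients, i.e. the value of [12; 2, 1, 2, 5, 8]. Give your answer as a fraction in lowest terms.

Work from the innermost term outward:
Start with 8.
5 + 1/(8/1) = 5 + 1/8 = 41/8
2 + 1/(41/8) = 2 + 8/41 = 90/41
1 + 1/(90/41) = 1 + 41/90 = 131/90
2 + 1/(131/90) = 2 + 90/131 = 352/131
12 + 1/(352/131) = 12 + 131/352 = 4355/352

4355/352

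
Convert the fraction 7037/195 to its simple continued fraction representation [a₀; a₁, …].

[36; 11, 2, 8]

⌊7037/195⌋ = 36, remainder 17
⌊195/17⌋ = 11, remainder 8
⌊17/8⌋ = 2, remainder 1
⌊8/1⌋ = 8, remainder 0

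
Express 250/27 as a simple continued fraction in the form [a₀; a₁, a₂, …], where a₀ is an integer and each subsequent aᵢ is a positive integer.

250 ÷ 27 → quotient 9, remainder 7
27 ÷ 7 → quotient 3, remainder 6
7 ÷ 6 → quotient 1, remainder 1
6 ÷ 1 → quotient 6, remainder 0

[9; 3, 1, 6]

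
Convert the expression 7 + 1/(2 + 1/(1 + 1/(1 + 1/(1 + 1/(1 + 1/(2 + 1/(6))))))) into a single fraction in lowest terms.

a_0 = 7: 7/1
a_1 = 2: 15/2
a_2 = 1: 22/3
a_3 = 1: 37/5
a_4 = 1: 59/8
a_5 = 1: 96/13
a_6 = 2: 251/34
a_7 = 6: 1602/217

1602/217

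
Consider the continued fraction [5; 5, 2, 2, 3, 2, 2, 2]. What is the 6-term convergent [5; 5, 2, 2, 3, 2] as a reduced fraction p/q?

Work from the innermost term outward:
Start with 2.
3 + 1/(2/1) = 3 + 1/2 = 7/2
2 + 1/(7/2) = 2 + 2/7 = 16/7
2 + 1/(16/7) = 2 + 7/16 = 39/16
5 + 1/(39/16) = 5 + 16/39 = 211/39
5 + 1/(211/39) = 5 + 39/211 = 1094/211

1094/211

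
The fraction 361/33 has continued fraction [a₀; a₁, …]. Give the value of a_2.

15

361 ÷ 33 → quotient 10, remainder 31
33 ÷ 31 → quotient 1, remainder 2
31 ÷ 2 → quotient 15, remainder 1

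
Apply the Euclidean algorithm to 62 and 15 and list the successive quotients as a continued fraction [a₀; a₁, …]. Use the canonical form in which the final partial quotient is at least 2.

[4; 7, 2]

Apply division with remainder until the remainder is 0:
62 ÷ 15 → quotient 4, remainder 2
15 ÷ 2 → quotient 7, remainder 1
2 ÷ 1 → quotient 2, remainder 0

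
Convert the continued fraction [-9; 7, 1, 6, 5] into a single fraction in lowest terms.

-2511/283

Collapse the nested fraction from the inside out:
Start with 5.
6 + 1/(5/1) = 6 + 1/5 = 31/5
1 + 1/(31/5) = 1 + 5/31 = 36/31
7 + 1/(36/31) = 7 + 31/36 = 283/36
-9 + 1/(283/36) = -9 + 36/283 = -2511/283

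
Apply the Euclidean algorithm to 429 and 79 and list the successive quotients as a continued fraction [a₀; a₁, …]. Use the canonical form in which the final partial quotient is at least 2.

Run the Euclidean algorithm, recording each quotient:
429 = 5·79 + 34, so a_0 = 5
79 = 2·34 + 11, so a_1 = 2
34 = 3·11 + 1, so a_2 = 3
11 = 11·1 + 0, so a_3 = 11

[5; 2, 3, 11]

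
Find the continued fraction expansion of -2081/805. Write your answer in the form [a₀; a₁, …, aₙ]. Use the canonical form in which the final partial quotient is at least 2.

[-3; 2, 2, 2, 3, 1, 1, 8]

⌊-2081/805⌋ = -3, remainder 334
⌊805/334⌋ = 2, remainder 137
⌊334/137⌋ = 2, remainder 60
⌊137/60⌋ = 2, remainder 17
⌊60/17⌋ = 3, remainder 9
⌊17/9⌋ = 1, remainder 8
⌊9/8⌋ = 1, remainder 1
⌊8/1⌋ = 8, remainder 0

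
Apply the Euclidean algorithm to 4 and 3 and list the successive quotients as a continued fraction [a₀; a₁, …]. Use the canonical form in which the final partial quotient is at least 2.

4 = 1·3 + 1, so a_0 = 1
3 = 3·1 + 0, so a_1 = 3

[1; 3]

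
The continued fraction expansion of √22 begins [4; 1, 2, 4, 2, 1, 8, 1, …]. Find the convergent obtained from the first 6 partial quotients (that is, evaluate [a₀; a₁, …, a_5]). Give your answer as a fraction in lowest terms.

197/42

Use the convergent recurrence hₖ = aₖ·hₖ₋₁ + hₖ₋₂ (and likewise for the denominators kₖ):
a_0 = 4: 4/1
a_1 = 1: 5/1
a_2 = 2: 14/3
a_3 = 4: 61/13
a_4 = 2: 136/29
a_5 = 1: 197/42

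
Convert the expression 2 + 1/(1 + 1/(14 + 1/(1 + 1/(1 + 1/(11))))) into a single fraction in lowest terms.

1048/357

a_0 = 2: 2/1
a_1 = 1: 3/1
a_2 = 14: 44/15
a_3 = 1: 47/16
a_4 = 1: 91/31
a_5 = 11: 1048/357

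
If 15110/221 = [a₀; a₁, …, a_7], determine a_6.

1

Repeatedly divide and take the remainder:
⌊15110/221⌋ = 68, remainder 82
⌊221/82⌋ = 2, remainder 57
⌊82/57⌋ = 1, remainder 25
⌊57/25⌋ = 2, remainder 7
⌊25/7⌋ = 3, remainder 4
⌊7/4⌋ = 1, remainder 3
⌊4/3⌋ = 1, remainder 1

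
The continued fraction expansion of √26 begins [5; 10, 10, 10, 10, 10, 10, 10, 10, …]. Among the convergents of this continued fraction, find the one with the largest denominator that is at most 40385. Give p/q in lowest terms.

List convergents until the denominator exceeds the bound:
a_0 = 5: 5/1  (≤ bound)
a_1 = 10: 51/10  (≤ bound)
a_2 = 10: 515/101  (≤ bound)
a_3 = 10: 5201/1020  (≤ bound)
a_4 = 10: 52525/10301  (≤ bound)
a_5 = 10: 530451/104030  (> 40385, stop)

52525/10301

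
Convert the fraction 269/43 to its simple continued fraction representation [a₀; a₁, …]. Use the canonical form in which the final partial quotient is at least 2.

[6; 3, 1, 10]

Repeatedly divide and take the remainder:
269 = 6·43 + 11, so a_0 = 6
43 = 3·11 + 10, so a_1 = 3
11 = 1·10 + 1, so a_2 = 1
10 = 10·1 + 0, so a_3 = 10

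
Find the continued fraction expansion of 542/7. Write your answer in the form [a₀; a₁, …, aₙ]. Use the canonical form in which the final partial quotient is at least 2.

542 ÷ 7 → quotient 77, remainder 3
7 ÷ 3 → quotient 2, remainder 1
3 ÷ 1 → quotient 3, remainder 0

[77; 2, 3]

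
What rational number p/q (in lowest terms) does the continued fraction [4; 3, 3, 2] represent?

Start with 2.
3 + 1/(2/1) = 3 + 1/2 = 7/2
3 + 1/(7/2) = 3 + 2/7 = 23/7
4 + 1/(23/7) = 4 + 7/23 = 99/23

99/23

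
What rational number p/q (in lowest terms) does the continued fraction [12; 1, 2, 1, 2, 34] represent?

4811/378

Start with 34.
2 + 1/(34/1) = 2 + 1/34 = 69/34
1 + 1/(69/34) = 1 + 34/69 = 103/69
2 + 1/(103/69) = 2 + 69/103 = 275/103
1 + 1/(275/103) = 1 + 103/275 = 378/275
12 + 1/(378/275) = 12 + 275/378 = 4811/378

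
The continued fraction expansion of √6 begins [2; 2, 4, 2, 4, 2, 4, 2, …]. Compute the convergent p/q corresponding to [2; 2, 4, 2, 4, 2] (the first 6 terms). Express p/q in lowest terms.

485/198

a_0 = 2: 2/1
a_1 = 2: 5/2
a_2 = 4: 22/9
a_3 = 2: 49/20
a_4 = 4: 218/89
a_5 = 2: 485/198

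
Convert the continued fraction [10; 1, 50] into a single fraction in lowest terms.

Use the convergent recurrence hₖ = aₖ·hₖ₋₁ + hₖ₋₂ (and likewise for the denominators kₖ):
a_0 = 10: 10/1
a_1 = 1: 11/1
a_2 = 50: 560/51

560/51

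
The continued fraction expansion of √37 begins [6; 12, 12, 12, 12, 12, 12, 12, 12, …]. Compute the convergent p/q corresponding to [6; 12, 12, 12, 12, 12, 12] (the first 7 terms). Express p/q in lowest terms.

18798954/3090529

Starting at the tail and folding back:
Start with 12.
12 + 1/(12/1) = 12 + 1/12 = 145/12
12 + 1/(145/12) = 12 + 12/145 = 1752/145
12 + 1/(1752/145) = 12 + 145/1752 = 21169/1752
12 + 1/(21169/1752) = 12 + 1752/21169 = 255780/21169
12 + 1/(255780/21169) = 12 + 21169/255780 = 3090529/255780
6 + 1/(3090529/255780) = 6 + 255780/3090529 = 18798954/3090529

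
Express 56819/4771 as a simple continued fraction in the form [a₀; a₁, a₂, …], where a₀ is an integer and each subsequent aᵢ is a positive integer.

[11; 1, 10, 54, 8]

⌊56819/4771⌋ = 11, remainder 4338
⌊4771/4338⌋ = 1, remainder 433
⌊4338/433⌋ = 10, remainder 8
⌊433/8⌋ = 54, remainder 1
⌊8/1⌋ = 8, remainder 0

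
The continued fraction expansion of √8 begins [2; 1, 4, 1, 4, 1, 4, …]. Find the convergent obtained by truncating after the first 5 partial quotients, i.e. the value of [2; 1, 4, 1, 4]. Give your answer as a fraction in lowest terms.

82/29

Starting at the tail and folding back:
Start with 4.
1 + 1/(4/1) = 1 + 1/4 = 5/4
4 + 1/(5/4) = 4 + 4/5 = 24/5
1 + 1/(24/5) = 1 + 5/24 = 29/24
2 + 1/(29/24) = 2 + 24/29 = 82/29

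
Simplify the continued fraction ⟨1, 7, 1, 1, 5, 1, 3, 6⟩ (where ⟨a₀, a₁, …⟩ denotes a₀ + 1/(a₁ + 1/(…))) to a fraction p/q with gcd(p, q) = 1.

a_0 = 1: 1/1
a_1 = 7: 8/7
a_2 = 1: 9/8
a_3 = 1: 17/15
a_4 = 5: 94/83
a_5 = 1: 111/98
a_6 = 3: 427/377
a_7 = 6: 2673/2360

2673/2360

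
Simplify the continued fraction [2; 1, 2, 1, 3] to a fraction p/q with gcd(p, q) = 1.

41/15

a_0 = 2: 2/1
a_1 = 1: 3/1
a_2 = 2: 8/3
a_3 = 1: 11/4
a_4 = 3: 41/15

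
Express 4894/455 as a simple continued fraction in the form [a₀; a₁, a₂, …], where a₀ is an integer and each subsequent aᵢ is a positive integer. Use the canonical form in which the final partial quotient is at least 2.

[10; 1, 3, 10, 11]

Apply division with remainder until the remainder is 0:
⌊4894/455⌋ = 10, remainder 344
⌊455/344⌋ = 1, remainder 111
⌊344/111⌋ = 3, remainder 11
⌊111/11⌋ = 10, remainder 1
⌊11/1⌋ = 11, remainder 0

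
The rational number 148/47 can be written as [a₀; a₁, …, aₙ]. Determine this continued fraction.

[3; 6, 1, 2, 2]

148 = 3·47 + 7, so a_0 = 3
47 = 6·7 + 5, so a_1 = 6
7 = 1·5 + 2, so a_2 = 1
5 = 2·2 + 1, so a_3 = 2
2 = 2·1 + 0, so a_4 = 2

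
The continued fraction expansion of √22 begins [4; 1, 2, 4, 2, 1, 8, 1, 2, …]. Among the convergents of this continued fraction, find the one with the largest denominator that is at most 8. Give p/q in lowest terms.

a_0 = 4: 4/1  (≤ bound)
a_1 = 1: 5/1  (≤ bound)
a_2 = 2: 14/3  (≤ bound)
a_3 = 4: 61/13  (> 8, stop)

14/3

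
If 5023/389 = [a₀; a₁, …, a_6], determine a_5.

5023 ÷ 389 → quotient 12, remainder 355
389 ÷ 355 → quotient 1, remainder 34
355 ÷ 34 → quotient 10, remainder 15
34 ÷ 15 → quotient 2, remainder 4
15 ÷ 4 → quotient 3, remainder 3
4 ÷ 3 → quotient 1, remainder 1

1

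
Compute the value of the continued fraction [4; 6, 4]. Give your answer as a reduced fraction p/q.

104/25

Start with 4.
6 + 1/(4/1) = 6 + 1/4 = 25/4
4 + 1/(25/4) = 4 + 4/25 = 104/25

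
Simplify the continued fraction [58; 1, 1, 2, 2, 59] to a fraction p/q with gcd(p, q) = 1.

Compute successive convergents:
a_0 = 58: 58/1
a_1 = 1: 59/1
a_2 = 1: 117/2
a_3 = 2: 293/5
a_4 = 2: 703/12
a_5 = 59: 41770/713

41770/713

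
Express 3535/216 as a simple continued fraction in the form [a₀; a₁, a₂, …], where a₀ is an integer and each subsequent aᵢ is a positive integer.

[16; 2, 1, 2, 1, 3, 5]

Repeatedly divide and take the remainder:
3535 ÷ 216 → quotient 16, remainder 79
216 ÷ 79 → quotient 2, remainder 58
79 ÷ 58 → quotient 1, remainder 21
58 ÷ 21 → quotient 2, remainder 16
21 ÷ 16 → quotient 1, remainder 5
16 ÷ 5 → quotient 3, remainder 1
5 ÷ 1 → quotient 5, remainder 0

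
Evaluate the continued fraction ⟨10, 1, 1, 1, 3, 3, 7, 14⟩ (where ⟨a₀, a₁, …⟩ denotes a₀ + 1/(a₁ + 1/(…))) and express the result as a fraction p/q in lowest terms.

39555/3718

Build up convergents one term at a time:
a_0 = 10: 10/1
a_1 = 1: 11/1
a_2 = 1: 21/2
a_3 = 1: 32/3
a_4 = 3: 117/11
a_5 = 3: 383/36
a_6 = 7: 2798/263
a_7 = 14: 39555/3718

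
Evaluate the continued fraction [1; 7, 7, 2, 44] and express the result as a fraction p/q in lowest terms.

Build up convergents one term at a time:
a_0 = 1: 1/1
a_1 = 7: 8/7
a_2 = 7: 57/50
a_3 = 2: 122/107
a_4 = 44: 5425/4758

5425/4758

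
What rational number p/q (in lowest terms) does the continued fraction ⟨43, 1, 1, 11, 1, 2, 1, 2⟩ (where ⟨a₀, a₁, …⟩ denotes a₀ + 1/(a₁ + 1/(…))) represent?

Use the convergent recurrence hₖ = aₖ·hₖ₋₁ + hₖ₋₂ (and likewise for the denominators kₖ):
a_0 = 43: 43/1
a_1 = 1: 44/1
a_2 = 1: 87/2
a_3 = 11: 1001/23
a_4 = 1: 1088/25
a_5 = 2: 3177/73
a_6 = 1: 4265/98
a_7 = 2: 11707/269

11707/269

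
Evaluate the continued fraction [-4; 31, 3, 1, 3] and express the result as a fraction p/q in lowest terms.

-1861/469

Start with 3.
1 + 1/(3/1) = 1 + 1/3 = 4/3
3 + 1/(4/3) = 3 + 3/4 = 15/4
31 + 1/(15/4) = 31 + 4/15 = 469/15
-4 + 1/(469/15) = -4 + 15/469 = -1861/469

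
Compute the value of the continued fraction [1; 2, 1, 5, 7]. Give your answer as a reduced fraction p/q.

Start with 7.
5 + 1/(7/1) = 5 + 1/7 = 36/7
1 + 1/(36/7) = 1 + 7/36 = 43/36
2 + 1/(43/36) = 2 + 36/43 = 122/43
1 + 1/(122/43) = 1 + 43/122 = 165/122

165/122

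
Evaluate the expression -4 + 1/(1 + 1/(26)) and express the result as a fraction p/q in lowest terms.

-82/27

Use the convergent recurrence hₖ = aₖ·hₖ₋₁ + hₖ₋₂ (and likewise for the denominators kₖ):
a_0 = -4: -4/1
a_1 = 1: -3/1
a_2 = 26: -82/27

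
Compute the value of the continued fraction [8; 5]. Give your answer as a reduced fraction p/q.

41/5

a_0 = 8: 8/1
a_1 = 5: 41/5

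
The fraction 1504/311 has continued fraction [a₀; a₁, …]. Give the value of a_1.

1504 ÷ 311 → quotient 4, remainder 260
311 ÷ 260 → quotient 1, remainder 51

1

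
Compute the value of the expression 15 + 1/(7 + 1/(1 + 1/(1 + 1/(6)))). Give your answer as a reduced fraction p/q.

Start with 6.
1 + 1/(6/1) = 1 + 1/6 = 7/6
1 + 1/(7/6) = 1 + 6/7 = 13/7
7 + 1/(13/7) = 7 + 7/13 = 98/13
15 + 1/(98/13) = 15 + 13/98 = 1483/98

1483/98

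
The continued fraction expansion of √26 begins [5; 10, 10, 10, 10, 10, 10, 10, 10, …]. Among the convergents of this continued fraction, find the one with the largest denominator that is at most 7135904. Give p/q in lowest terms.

a_0 = 5: 5/1  (≤ bound)
a_1 = 10: 51/10  (≤ bound)
a_2 = 10: 515/101  (≤ bound)
a_3 = 10: 5201/1020  (≤ bound)
a_4 = 10: 52525/10301  (≤ bound)
a_5 = 10: 530451/104030  (≤ bound)
a_6 = 10: 5357035/1050601  (≤ bound)
a_7 = 10: 54100801/10610040  (> 7135904, stop)

5357035/1050601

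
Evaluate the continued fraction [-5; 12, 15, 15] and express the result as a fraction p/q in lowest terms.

Start with 15.
15 + 1/(15/1) = 15 + 1/15 = 226/15
12 + 1/(226/15) = 12 + 15/226 = 2727/226
-5 + 1/(2727/226) = -5 + 226/2727 = -13409/2727

-13409/2727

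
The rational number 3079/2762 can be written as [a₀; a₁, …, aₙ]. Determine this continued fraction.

[1; 8, 1, 2, 2, 14, 1, 2]

3079 = 1·2762 + 317, so a_0 = 1
2762 = 8·317 + 226, so a_1 = 8
317 = 1·226 + 91, so a_2 = 1
226 = 2·91 + 44, so a_3 = 2
91 = 2·44 + 3, so a_4 = 2
44 = 14·3 + 2, so a_5 = 14
3 = 1·2 + 1, so a_6 = 1
2 = 2·1 + 0, so a_7 = 2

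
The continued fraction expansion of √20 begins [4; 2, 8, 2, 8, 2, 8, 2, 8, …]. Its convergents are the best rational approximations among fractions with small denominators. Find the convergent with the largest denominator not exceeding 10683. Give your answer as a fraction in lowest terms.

24476/5473

a_0 = 4: 4/1  (≤ bound)
a_1 = 2: 9/2  (≤ bound)
a_2 = 8: 76/17  (≤ bound)
a_3 = 2: 161/36  (≤ bound)
a_4 = 8: 1364/305  (≤ bound)
a_5 = 2: 2889/646  (≤ bound)
a_6 = 8: 24476/5473  (≤ bound)
a_7 = 2: 51841/11592  (> 10683, stop)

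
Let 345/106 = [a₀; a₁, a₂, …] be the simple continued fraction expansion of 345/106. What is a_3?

12

345 = 3·106 + 27, so a_0 = 3
106 = 3·27 + 25, so a_1 = 3
27 = 1·25 + 2, so a_2 = 1
25 = 12·2 + 1, so a_3 = 12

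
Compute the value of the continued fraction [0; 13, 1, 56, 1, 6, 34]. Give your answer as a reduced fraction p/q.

Collapse the nested fraction from the inside out:
Start with 34.
6 + 1/(34/1) = 6 + 1/34 = 205/34
1 + 1/(205/34) = 1 + 34/205 = 239/205
56 + 1/(239/205) = 56 + 205/239 = 13589/239
1 + 1/(13589/239) = 1 + 239/13589 = 13828/13589
13 + 1/(13828/13589) = 13 + 13589/13828 = 193353/13828
0 + 1/(193353/13828) = 0 + 13828/193353 = 13828/193353

13828/193353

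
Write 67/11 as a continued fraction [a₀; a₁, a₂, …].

[6; 11]

⌊67/11⌋ = 6, remainder 1
⌊11/1⌋ = 11, remainder 0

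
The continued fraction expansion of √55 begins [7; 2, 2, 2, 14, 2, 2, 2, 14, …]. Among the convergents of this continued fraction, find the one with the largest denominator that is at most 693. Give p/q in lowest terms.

List convergents until the denominator exceeds the bound:
a_0 = 7: 7/1  (≤ bound)
a_1 = 2: 15/2  (≤ bound)
a_2 = 2: 37/5  (≤ bound)
a_3 = 2: 89/12  (≤ bound)
a_4 = 14: 1283/173  (≤ bound)
a_5 = 2: 2655/358  (≤ bound)
a_6 = 2: 6593/889  (> 693, stop)

2655/358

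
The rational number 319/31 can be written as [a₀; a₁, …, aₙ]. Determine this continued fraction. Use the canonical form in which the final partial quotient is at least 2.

Apply division with remainder until the remainder is 0:
319 = 10·31 + 9, so a_0 = 10
31 = 3·9 + 4, so a_1 = 3
9 = 2·4 + 1, so a_2 = 2
4 = 4·1 + 0, so a_3 = 4

[10; 3, 2, 4]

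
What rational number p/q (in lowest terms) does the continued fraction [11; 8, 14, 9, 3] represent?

35463/3188

Build up convergents one term at a time:
a_0 = 11: 11/1
a_1 = 8: 89/8
a_2 = 14: 1257/113
a_3 = 9: 11402/1025
a_4 = 3: 35463/3188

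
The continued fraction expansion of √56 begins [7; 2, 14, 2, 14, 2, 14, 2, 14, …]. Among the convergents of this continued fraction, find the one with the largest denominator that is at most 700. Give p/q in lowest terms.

a_0 = 7: 7/1  (≤ bound)
a_1 = 2: 15/2  (≤ bound)
a_2 = 14: 217/29  (≤ bound)
a_3 = 2: 449/60  (≤ bound)
a_4 = 14: 6503/869  (> 700, stop)

449/60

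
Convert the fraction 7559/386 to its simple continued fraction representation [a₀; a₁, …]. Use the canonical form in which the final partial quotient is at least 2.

[19; 1, 1, 2, 1, 1, 15, 2]

Apply division with remainder until the remainder is 0:
7559 = 19·386 + 225, so a_0 = 19
386 = 1·225 + 161, so a_1 = 1
225 = 1·161 + 64, so a_2 = 1
161 = 2·64 + 33, so a_3 = 2
64 = 1·33 + 31, so a_4 = 1
33 = 1·31 + 2, so a_5 = 1
31 = 15·2 + 1, so a_6 = 15
2 = 2·1 + 0, so a_7 = 2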